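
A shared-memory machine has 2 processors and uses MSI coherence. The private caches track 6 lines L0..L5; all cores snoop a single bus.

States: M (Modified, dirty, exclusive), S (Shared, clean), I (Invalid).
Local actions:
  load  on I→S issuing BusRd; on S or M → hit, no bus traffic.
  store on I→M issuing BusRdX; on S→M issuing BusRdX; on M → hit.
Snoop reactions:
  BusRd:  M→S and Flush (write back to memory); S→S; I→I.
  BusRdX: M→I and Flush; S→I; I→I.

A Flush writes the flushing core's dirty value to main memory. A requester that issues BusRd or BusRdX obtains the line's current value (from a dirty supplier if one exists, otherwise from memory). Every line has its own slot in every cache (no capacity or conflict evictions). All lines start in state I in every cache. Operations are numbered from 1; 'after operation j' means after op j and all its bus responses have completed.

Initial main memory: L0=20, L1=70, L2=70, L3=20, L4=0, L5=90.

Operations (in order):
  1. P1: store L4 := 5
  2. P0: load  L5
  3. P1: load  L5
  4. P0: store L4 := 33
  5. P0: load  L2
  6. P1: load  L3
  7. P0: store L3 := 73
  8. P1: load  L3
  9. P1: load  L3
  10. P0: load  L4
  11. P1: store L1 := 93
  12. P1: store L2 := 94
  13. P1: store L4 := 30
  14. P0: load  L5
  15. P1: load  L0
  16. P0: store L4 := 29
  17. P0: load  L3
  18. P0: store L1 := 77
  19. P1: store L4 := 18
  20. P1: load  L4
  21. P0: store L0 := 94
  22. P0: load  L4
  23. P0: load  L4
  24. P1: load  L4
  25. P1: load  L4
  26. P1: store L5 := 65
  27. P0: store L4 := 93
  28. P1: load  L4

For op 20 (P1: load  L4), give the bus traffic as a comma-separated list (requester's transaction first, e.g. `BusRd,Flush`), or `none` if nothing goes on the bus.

step 1: P1: store L4 := 5  ⟶  IM  (L4)  txn=BusRdX  M[L4]=0
step 2: P0: load  L5  ⟶  SI  (L5)  txn=BusRd  M[L5]=90
step 3: P1: load  L5  ⟶  SS  (L5)  txn=BusRd  M[L5]=90
step 4: P0: store L4 := 33  ⟶  MI  (L4)  txn=BusRdX+Flush  M[L4]=5
step 5: P0: load  L2  ⟶  SI  (L2)  txn=BusRd  M[L2]=70
step 6: P1: load  L3  ⟶  IS  (L3)  txn=BusRd  M[L3]=20
step 7: P0: store L3 := 73  ⟶  MI  (L3)  txn=BusRdX  M[L3]=20
step 8: P1: load  L3  ⟶  SS  (L3)  txn=BusRd+Flush  M[L3]=73
step 9: P1: load  L3  ⟶  SS  (L3)  txn=∅  M[L3]=73
step 10: P0: load  L4  ⟶  MI  (L4)  txn=∅  M[L4]=5
step 11: P1: store L1 := 93  ⟶  IM  (L1)  txn=BusRdX  M[L1]=70
step 12: P1: store L2 := 94  ⟶  IM  (L2)  txn=BusRdX  M[L2]=70
step 13: P1: store L4 := 30  ⟶  IM  (L4)  txn=BusRdX+Flush  M[L4]=33
step 14: P0: load  L5  ⟶  SS  (L5)  txn=∅  M[L5]=90
step 15: P1: load  L0  ⟶  IS  (L0)  txn=BusRd  M[L0]=20
step 16: P0: store L4 := 29  ⟶  MI  (L4)  txn=BusRdX+Flush  M[L4]=30
step 17: P0: load  L3  ⟶  SS  (L3)  txn=∅  M[L3]=73
step 18: P0: store L1 := 77  ⟶  MI  (L1)  txn=BusRdX+Flush  M[L1]=93
step 19: P1: store L4 := 18  ⟶  IM  (L4)  txn=BusRdX+Flush  M[L4]=29
step 20: P1: load  L4  ⟶  IM  (L4)  txn=∅  M[L4]=29
step 21: P0: store L0 := 94  ⟶  MI  (L0)  txn=BusRdX  M[L0]=20
step 22: P0: load  L4  ⟶  SS  (L4)  txn=BusRd+Flush  M[L4]=18
step 23: P0: load  L4  ⟶  SS  (L4)  txn=∅  M[L4]=18
step 24: P1: load  L4  ⟶  SS  (L4)  txn=∅  M[L4]=18
step 25: P1: load  L4  ⟶  SS  (L4)  txn=∅  M[L4]=18
step 26: P1: store L5 := 65  ⟶  IM  (L5)  txn=BusRdX  M[L5]=90
step 27: P0: store L4 := 93  ⟶  MI  (L4)  txn=BusRdX  M[L4]=18
step 28: P1: load  L4  ⟶  SS  (L4)  txn=BusRd+Flush  M[L4]=93

bus = none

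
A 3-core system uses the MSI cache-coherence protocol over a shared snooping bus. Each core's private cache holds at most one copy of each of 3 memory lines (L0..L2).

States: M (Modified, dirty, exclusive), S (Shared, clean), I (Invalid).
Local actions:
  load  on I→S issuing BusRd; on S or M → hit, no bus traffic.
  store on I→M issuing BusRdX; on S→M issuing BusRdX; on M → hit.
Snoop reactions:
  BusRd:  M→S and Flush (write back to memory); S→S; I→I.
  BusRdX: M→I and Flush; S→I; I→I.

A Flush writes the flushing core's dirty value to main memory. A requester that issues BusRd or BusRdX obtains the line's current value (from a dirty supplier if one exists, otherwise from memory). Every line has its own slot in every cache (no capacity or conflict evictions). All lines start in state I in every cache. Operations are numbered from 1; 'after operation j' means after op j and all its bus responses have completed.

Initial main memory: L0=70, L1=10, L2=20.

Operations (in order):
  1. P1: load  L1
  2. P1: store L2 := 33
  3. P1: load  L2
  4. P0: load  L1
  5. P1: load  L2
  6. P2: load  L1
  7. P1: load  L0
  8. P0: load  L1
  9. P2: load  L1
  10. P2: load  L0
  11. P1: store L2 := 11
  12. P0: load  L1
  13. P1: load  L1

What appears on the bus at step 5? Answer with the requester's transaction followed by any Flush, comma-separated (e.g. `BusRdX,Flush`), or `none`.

bus = none

1. P1: load  L1  bus=[BusRd]  L1: P0=I P1=S P2=I  mem[L1]=10
2. P1: store L2 := 33  bus=[BusRdX]  L2: P0=I P1=M P2=I  mem[L2]=20
3. P1: load  L2  bus=[-]  L2: P0=I P1=M P2=I  mem[L2]=20
4. P0: load  L1  bus=[BusRd]  L1: P0=S P1=S P2=I  mem[L1]=10
5. P1: load  L2  bus=[-]  L2: P0=I P1=M P2=I  mem[L2]=20
6. P2: load  L1  bus=[BusRd]  L1: P0=S P1=S P2=S  mem[L1]=10
7. P1: load  L0  bus=[BusRd]  L0: P0=I P1=S P2=I  mem[L0]=70
8. P0: load  L1  bus=[-]  L1: P0=S P1=S P2=S  mem[L1]=10
9. P2: load  L1  bus=[-]  L1: P0=S P1=S P2=S  mem[L1]=10
10. P2: load  L0  bus=[BusRd]  L0: P0=I P1=S P2=S  mem[L0]=70
11. P1: store L2 := 11  bus=[-]  L2: P0=I P1=M P2=I  mem[L2]=20
12. P0: load  L1  bus=[-]  L1: P0=S P1=S P2=S  mem[L1]=10
13. P1: load  L1  bus=[-]  L1: P0=S P1=S P2=S  mem[L1]=10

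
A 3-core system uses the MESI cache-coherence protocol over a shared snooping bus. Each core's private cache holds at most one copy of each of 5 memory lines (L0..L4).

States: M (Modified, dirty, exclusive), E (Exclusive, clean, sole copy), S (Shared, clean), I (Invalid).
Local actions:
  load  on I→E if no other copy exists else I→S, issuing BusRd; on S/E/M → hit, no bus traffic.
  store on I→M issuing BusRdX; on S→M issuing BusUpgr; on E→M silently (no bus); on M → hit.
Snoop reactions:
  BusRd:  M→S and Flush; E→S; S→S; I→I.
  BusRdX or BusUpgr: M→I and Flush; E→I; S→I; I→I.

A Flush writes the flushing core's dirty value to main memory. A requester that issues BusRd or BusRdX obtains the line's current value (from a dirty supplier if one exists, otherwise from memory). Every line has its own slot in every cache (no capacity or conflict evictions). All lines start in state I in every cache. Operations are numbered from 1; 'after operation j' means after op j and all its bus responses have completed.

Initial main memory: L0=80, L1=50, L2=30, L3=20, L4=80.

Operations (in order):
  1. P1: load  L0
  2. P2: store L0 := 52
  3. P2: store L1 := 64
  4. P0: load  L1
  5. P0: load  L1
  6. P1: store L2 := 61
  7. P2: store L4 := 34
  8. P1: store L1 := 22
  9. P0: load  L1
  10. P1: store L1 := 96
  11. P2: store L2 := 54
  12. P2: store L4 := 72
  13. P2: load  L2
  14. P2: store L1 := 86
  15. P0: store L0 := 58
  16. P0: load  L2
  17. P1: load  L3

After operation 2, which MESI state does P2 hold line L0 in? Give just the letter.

state = M

[1] P1: load  L0 | P0:I, P1:E(80), P2:I | bus: BusRd
[2] P2: store L0 := 52 | P0:I, P1:I, P2:M(52) | bus: BusRdX
[3] P2: store L1 := 64 | P0:I, P1:I, P2:M(64) | bus: BusRdX
[4] P0: load  L1 | P0:S(64), P1:I, P2:S(64) | bus: BusRd,Flush
[5] P0: load  L1 | P0:S(64), P1:I, P2:S(64) | bus: none
[6] P1: store L2 := 61 | P0:I, P1:M(61), P2:I | bus: BusRdX
[7] P2: store L4 := 34 | P0:I, P1:I, P2:M(34) | bus: BusRdX
[8] P1: store L1 := 22 | P0:I, P1:M(22), P2:I | bus: BusRdX
[9] P0: load  L1 | P0:S(22), P1:S(22), P2:I | bus: BusRd,Flush
[10] P1: store L1 := 96 | P0:I, P1:M(96), P2:I | bus: BusUpgr
[11] P2: store L2 := 54 | P0:I, P1:I, P2:M(54) | bus: BusRdX,Flush
[12] P2: store L4 := 72 | P0:I, P1:I, P2:M(72) | bus: none
[13] P2: load  L2 | P0:I, P1:I, P2:M(54) | bus: none
[14] P2: store L1 := 86 | P0:I, P1:I, P2:M(86) | bus: BusRdX,Flush
[15] P0: store L0 := 58 | P0:M(58), P1:I, P2:I | bus: BusRdX,Flush
[16] P0: load  L2 | P0:S(54), P1:I, P2:S(54) | bus: BusRd,Flush
[17] P1: load  L3 | P0:I, P1:E(20), P2:I | bus: BusRd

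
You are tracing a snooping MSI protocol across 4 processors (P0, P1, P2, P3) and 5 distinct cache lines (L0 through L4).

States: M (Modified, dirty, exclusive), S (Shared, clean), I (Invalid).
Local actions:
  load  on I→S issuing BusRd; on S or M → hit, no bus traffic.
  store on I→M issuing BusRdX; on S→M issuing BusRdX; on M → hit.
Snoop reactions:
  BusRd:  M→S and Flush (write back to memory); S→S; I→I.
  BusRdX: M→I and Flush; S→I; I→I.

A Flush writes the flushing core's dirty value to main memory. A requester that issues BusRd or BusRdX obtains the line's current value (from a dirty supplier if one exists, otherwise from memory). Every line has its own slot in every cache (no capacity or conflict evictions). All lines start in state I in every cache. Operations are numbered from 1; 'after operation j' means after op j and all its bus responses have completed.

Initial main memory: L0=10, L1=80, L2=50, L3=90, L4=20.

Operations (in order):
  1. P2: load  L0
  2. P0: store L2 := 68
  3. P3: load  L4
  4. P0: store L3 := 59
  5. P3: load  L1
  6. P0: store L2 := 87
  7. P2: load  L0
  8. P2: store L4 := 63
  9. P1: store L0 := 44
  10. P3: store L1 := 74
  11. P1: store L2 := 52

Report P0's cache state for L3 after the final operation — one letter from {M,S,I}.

[1] P2: load  L0 | P0:I, P1:I, P2:S(10), P3:I | bus: BusRd
[2] P0: store L2 := 68 | P0:M(68), P1:I, P2:I, P3:I | bus: BusRdX
[3] P3: load  L4 | P0:I, P1:I, P2:I, P3:S(20) | bus: BusRd
[4] P0: store L3 := 59 | P0:M(59), P1:I, P2:I, P3:I | bus: BusRdX
[5] P3: load  L1 | P0:I, P1:I, P2:I, P3:S(80) | bus: BusRd
[6] P0: store L2 := 87 | P0:M(87), P1:I, P2:I, P3:I | bus: none
[7] P2: load  L0 | P0:I, P1:I, P2:S(10), P3:I | bus: none
[8] P2: store L4 := 63 | P0:I, P1:I, P2:M(63), P3:I | bus: BusRdX
[9] P1: store L0 := 44 | P0:I, P1:M(44), P2:I, P3:I | bus: BusRdX
[10] P3: store L1 := 74 | P0:I, P1:I, P2:I, P3:M(74) | bus: BusRdX
[11] P1: store L2 := 52 | P0:I, P1:M(52), P2:I, P3:I | bus: BusRdX,Flush

state = M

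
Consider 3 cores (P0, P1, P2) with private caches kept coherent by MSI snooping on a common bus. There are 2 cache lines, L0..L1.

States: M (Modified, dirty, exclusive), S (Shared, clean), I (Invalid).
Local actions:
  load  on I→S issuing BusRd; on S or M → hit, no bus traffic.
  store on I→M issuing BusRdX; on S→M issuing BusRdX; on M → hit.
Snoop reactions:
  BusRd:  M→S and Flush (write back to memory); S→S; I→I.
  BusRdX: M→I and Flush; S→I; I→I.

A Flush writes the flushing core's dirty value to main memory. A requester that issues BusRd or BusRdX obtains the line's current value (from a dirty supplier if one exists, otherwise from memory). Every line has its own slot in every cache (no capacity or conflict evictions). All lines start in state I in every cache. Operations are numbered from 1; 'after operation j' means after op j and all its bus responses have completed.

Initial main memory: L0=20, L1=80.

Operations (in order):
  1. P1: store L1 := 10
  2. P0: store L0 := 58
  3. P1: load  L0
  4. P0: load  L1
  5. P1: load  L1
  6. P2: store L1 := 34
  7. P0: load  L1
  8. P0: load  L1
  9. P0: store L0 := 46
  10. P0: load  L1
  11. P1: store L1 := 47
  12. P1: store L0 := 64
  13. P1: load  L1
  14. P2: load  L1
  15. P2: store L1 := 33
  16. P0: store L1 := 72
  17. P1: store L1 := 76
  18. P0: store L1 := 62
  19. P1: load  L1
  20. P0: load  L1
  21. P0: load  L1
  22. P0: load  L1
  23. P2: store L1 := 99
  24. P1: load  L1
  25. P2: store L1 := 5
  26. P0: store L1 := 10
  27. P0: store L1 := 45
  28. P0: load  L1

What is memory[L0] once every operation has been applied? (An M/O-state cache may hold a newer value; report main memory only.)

memory[L0] = 46

[1] P1: store L1 := 10 | P0:I, P1:M(10), P2:I | bus: BusRdX
[2] P0: store L0 := 58 | P0:M(58), P1:I, P2:I | bus: BusRdX
[3] P1: load  L0 | P0:S(58), P1:S(58), P2:I | bus: BusRd,Flush
[4] P0: load  L1 | P0:S(10), P1:S(10), P2:I | bus: BusRd,Flush
[5] P1: load  L1 | P0:S(10), P1:S(10), P2:I | bus: none
[6] P2: store L1 := 34 | P0:I, P1:I, P2:M(34) | bus: BusRdX
[7] P0: load  L1 | P0:S(34), P1:I, P2:S(34) | bus: BusRd,Flush
[8] P0: load  L1 | P0:S(34), P1:I, P2:S(34) | bus: none
[9] P0: store L0 := 46 | P0:M(46), P1:I, P2:I | bus: BusRdX
[10] P0: load  L1 | P0:S(34), P1:I, P2:S(34) | bus: none
[11] P1: store L1 := 47 | P0:I, P1:M(47), P2:I | bus: BusRdX
[12] P1: store L0 := 64 | P0:I, P1:M(64), P2:I | bus: BusRdX,Flush
[13] P1: load  L1 | P0:I, P1:M(47), P2:I | bus: none
[14] P2: load  L1 | P0:I, P1:S(47), P2:S(47) | bus: BusRd,Flush
[15] P2: store L1 := 33 | P0:I, P1:I, P2:M(33) | bus: BusRdX
[16] P0: store L1 := 72 | P0:M(72), P1:I, P2:I | bus: BusRdX,Flush
[17] P1: store L1 := 76 | P0:I, P1:M(76), P2:I | bus: BusRdX,Flush
[18] P0: store L1 := 62 | P0:M(62), P1:I, P2:I | bus: BusRdX,Flush
[19] P1: load  L1 | P0:S(62), P1:S(62), P2:I | bus: BusRd,Flush
[20] P0: load  L1 | P0:S(62), P1:S(62), P2:I | bus: none
[21] P0: load  L1 | P0:S(62), P1:S(62), P2:I | bus: none
[22] P0: load  L1 | P0:S(62), P1:S(62), P2:I | bus: none
[23] P2: store L1 := 99 | P0:I, P1:I, P2:M(99) | bus: BusRdX
[24] P1: load  L1 | P0:I, P1:S(99), P2:S(99) | bus: BusRd,Flush
[25] P2: store L1 := 5 | P0:I, P1:I, P2:M(5) | bus: BusRdX
[26] P0: store L1 := 10 | P0:M(10), P1:I, P2:I | bus: BusRdX,Flush
[27] P0: store L1 := 45 | P0:M(45), P1:I, P2:I | bus: none
[28] P0: load  L1 | P0:M(45), P1:I, P2:I | bus: none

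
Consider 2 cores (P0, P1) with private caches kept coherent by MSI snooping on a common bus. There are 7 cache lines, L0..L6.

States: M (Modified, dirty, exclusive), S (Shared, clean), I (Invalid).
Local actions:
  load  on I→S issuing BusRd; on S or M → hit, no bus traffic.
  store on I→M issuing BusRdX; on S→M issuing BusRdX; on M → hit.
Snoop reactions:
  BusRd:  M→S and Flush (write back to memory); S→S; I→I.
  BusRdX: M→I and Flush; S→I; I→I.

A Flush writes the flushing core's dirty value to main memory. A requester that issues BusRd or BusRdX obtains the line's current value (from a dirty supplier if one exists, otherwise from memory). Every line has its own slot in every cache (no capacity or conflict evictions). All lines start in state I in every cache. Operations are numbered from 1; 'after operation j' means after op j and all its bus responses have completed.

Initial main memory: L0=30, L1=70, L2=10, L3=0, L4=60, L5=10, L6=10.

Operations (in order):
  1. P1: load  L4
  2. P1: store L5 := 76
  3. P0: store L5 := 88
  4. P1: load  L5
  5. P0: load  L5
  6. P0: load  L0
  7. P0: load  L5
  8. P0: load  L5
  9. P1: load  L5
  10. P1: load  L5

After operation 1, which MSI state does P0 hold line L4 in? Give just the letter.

state = I

[1] P1: load  L4 | P0:I, P1:S(60) | bus: BusRd
[2] P1: store L5 := 76 | P0:I, P1:M(76) | bus: BusRdX
[3] P0: store L5 := 88 | P0:M(88), P1:I | bus: BusRdX,Flush
[4] P1: load  L5 | P0:S(88), P1:S(88) | bus: BusRd,Flush
[5] P0: load  L5 | P0:S(88), P1:S(88) | bus: none
[6] P0: load  L0 | P0:S(30), P1:I | bus: BusRd
[7] P0: load  L5 | P0:S(88), P1:S(88) | bus: none
[8] P0: load  L5 | P0:S(88), P1:S(88) | bus: none
[9] P1: load  L5 | P0:S(88), P1:S(88) | bus: none
[10] P1: load  L5 | P0:S(88), P1:S(88) | bus: none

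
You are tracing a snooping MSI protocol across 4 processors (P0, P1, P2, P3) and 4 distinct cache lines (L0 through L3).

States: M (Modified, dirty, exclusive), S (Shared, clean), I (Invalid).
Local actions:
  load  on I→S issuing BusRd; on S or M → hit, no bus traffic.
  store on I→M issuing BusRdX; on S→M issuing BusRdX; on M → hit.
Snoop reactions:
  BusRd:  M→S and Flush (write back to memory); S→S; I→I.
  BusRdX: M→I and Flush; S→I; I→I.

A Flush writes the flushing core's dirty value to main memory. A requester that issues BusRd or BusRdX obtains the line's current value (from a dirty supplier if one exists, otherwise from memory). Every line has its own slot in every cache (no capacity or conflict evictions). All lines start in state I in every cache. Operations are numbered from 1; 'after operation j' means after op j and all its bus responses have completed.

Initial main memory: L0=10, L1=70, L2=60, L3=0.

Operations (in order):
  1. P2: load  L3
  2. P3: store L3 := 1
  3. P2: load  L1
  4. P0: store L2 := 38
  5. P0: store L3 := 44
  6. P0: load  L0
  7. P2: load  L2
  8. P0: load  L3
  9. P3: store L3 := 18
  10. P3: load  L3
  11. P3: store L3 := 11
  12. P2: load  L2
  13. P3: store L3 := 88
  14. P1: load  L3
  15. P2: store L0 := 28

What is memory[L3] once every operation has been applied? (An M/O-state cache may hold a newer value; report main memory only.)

memory[L3] = 88

[1] P2: load  L3 | P0:I, P1:I, P2:S(0), P3:I | bus: BusRd
[2] P3: store L3 := 1 | P0:I, P1:I, P2:I, P3:M(1) | bus: BusRdX
[3] P2: load  L1 | P0:I, P1:I, P2:S(70), P3:I | bus: BusRd
[4] P0: store L2 := 38 | P0:M(38), P1:I, P2:I, P3:I | bus: BusRdX
[5] P0: store L3 := 44 | P0:M(44), P1:I, P2:I, P3:I | bus: BusRdX,Flush
[6] P0: load  L0 | P0:S(10), P1:I, P2:I, P3:I | bus: BusRd
[7] P2: load  L2 | P0:S(38), P1:I, P2:S(38), P3:I | bus: BusRd,Flush
[8] P0: load  L3 | P0:M(44), P1:I, P2:I, P3:I | bus: none
[9] P3: store L3 := 18 | P0:I, P1:I, P2:I, P3:M(18) | bus: BusRdX,Flush
[10] P3: load  L3 | P0:I, P1:I, P2:I, P3:M(18) | bus: none
[11] P3: store L3 := 11 | P0:I, P1:I, P2:I, P3:M(11) | bus: none
[12] P2: load  L2 | P0:S(38), P1:I, P2:S(38), P3:I | bus: none
[13] P3: store L3 := 88 | P0:I, P1:I, P2:I, P3:M(88) | bus: none
[14] P1: load  L3 | P0:I, P1:S(88), P2:I, P3:S(88) | bus: BusRd,Flush
[15] P2: store L0 := 28 | P0:I, P1:I, P2:M(28), P3:I | bus: BusRdX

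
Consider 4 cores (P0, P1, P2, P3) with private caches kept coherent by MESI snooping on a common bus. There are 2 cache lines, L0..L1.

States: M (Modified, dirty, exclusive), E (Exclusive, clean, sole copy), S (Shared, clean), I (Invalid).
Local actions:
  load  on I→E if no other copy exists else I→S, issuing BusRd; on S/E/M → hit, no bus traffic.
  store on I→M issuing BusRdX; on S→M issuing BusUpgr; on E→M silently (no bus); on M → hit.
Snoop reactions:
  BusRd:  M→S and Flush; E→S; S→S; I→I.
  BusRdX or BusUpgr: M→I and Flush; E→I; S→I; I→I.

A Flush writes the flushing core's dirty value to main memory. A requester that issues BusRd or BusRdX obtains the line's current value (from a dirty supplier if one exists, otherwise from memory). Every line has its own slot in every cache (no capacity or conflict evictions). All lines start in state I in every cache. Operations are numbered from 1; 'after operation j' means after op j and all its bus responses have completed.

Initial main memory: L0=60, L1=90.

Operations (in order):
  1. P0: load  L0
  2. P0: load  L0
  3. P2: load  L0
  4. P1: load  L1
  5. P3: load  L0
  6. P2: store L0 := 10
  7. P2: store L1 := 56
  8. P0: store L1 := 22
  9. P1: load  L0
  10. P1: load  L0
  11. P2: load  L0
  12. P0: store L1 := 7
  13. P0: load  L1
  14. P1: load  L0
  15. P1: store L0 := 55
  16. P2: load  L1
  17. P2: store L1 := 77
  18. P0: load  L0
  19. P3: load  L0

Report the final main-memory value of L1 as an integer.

memory[L1] = 7

[1] P0: load  L0 | P0:E(60), P1:I, P2:I, P3:I | bus: BusRd
[2] P0: load  L0 | P0:E(60), P1:I, P2:I, P3:I | bus: none
[3] P2: load  L0 | P0:S(60), P1:I, P2:S(60), P3:I | bus: BusRd
[4] P1: load  L1 | P0:I, P1:E(90), P2:I, P3:I | bus: BusRd
[5] P3: load  L0 | P0:S(60), P1:I, P2:S(60), P3:S(60) | bus: BusRd
[6] P2: store L0 := 10 | P0:I, P1:I, P2:M(10), P3:I | bus: BusUpgr
[7] P2: store L1 := 56 | P0:I, P1:I, P2:M(56), P3:I | bus: BusRdX
[8] P0: store L1 := 22 | P0:M(22), P1:I, P2:I, P3:I | bus: BusRdX,Flush
[9] P1: load  L0 | P0:I, P1:S(10), P2:S(10), P3:I | bus: BusRd,Flush
[10] P1: load  L0 | P0:I, P1:S(10), P2:S(10), P3:I | bus: none
[11] P2: load  L0 | P0:I, P1:S(10), P2:S(10), P3:I | bus: none
[12] P0: store L1 := 7 | P0:M(7), P1:I, P2:I, P3:I | bus: none
[13] P0: load  L1 | P0:M(7), P1:I, P2:I, P3:I | bus: none
[14] P1: load  L0 | P0:I, P1:S(10), P2:S(10), P3:I | bus: none
[15] P1: store L0 := 55 | P0:I, P1:M(55), P2:I, P3:I | bus: BusUpgr
[16] P2: load  L1 | P0:S(7), P1:I, P2:S(7), P3:I | bus: BusRd,Flush
[17] P2: store L1 := 77 | P0:I, P1:I, P2:M(77), P3:I | bus: BusUpgr
[18] P0: load  L0 | P0:S(55), P1:S(55), P2:I, P3:I | bus: BusRd,Flush
[19] P3: load  L0 | P0:S(55), P1:S(55), P2:I, P3:S(55) | bus: BusRd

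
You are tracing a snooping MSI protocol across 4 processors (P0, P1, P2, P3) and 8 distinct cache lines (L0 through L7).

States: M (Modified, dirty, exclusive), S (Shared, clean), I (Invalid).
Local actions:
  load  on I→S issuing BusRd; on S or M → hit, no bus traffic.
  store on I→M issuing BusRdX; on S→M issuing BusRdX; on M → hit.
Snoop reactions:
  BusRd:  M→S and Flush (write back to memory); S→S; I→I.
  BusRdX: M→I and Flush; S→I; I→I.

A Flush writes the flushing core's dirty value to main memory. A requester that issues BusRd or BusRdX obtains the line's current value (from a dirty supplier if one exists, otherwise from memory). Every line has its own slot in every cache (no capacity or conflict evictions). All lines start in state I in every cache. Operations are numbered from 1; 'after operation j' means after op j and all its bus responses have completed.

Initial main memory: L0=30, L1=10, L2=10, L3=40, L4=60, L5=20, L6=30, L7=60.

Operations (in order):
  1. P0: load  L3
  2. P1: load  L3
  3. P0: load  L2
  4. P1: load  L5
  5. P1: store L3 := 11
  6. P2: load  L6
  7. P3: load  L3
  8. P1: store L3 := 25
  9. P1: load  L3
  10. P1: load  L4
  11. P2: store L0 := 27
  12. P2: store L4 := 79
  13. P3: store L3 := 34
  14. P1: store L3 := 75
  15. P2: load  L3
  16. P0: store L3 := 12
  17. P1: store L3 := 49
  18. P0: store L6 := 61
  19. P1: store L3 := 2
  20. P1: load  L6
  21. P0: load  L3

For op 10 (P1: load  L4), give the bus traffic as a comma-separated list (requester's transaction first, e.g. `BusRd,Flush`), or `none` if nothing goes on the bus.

bus = BusRd

1. P0: load  L3  bus=[BusRd]  L3: P0=S P1=I P2=I P3=I  mem[L3]=40
2. P1: load  L3  bus=[BusRd]  L3: P0=S P1=S P2=I P3=I  mem[L3]=40
3. P0: load  L2  bus=[BusRd]  L2: P0=S P1=I P2=I P3=I  mem[L2]=10
4. P1: load  L5  bus=[BusRd]  L5: P0=I P1=S P2=I P3=I  mem[L5]=20
5. P1: store L3 := 11  bus=[BusRdX]  L3: P0=I P1=M P2=I P3=I  mem[L3]=40
6. P2: load  L6  bus=[BusRd]  L6: P0=I P1=I P2=S P3=I  mem[L6]=30
7. P3: load  L3  bus=[BusRd,Flush]  L3: P0=I P1=S P2=I P3=S  mem[L3]=11
8. P1: store L3 := 25  bus=[BusRdX]  L3: P0=I P1=M P2=I P3=I  mem[L3]=11
9. P1: load  L3  bus=[-]  L3: P0=I P1=M P2=I P3=I  mem[L3]=11
10. P1: load  L4  bus=[BusRd]  L4: P0=I P1=S P2=I P3=I  mem[L4]=60
11. P2: store L0 := 27  bus=[BusRdX]  L0: P0=I P1=I P2=M P3=I  mem[L0]=30
12. P2: store L4 := 79  bus=[BusRdX]  L4: P0=I P1=I P2=M P3=I  mem[L4]=60
13. P3: store L3 := 34  bus=[BusRdX,Flush]  L3: P0=I P1=I P2=I P3=M  mem[L3]=25
14. P1: store L3 := 75  bus=[BusRdX,Flush]  L3: P0=I P1=M P2=I P3=I  mem[L3]=34
15. P2: load  L3  bus=[BusRd,Flush]  L3: P0=I P1=S P2=S P3=I  mem[L3]=75
16. P0: store L3 := 12  bus=[BusRdX]  L3: P0=M P1=I P2=I P3=I  mem[L3]=75
17. P1: store L3 := 49  bus=[BusRdX,Flush]  L3: P0=I P1=M P2=I P3=I  mem[L3]=12
18. P0: store L6 := 61  bus=[BusRdX]  L6: P0=M P1=I P2=I P3=I  mem[L6]=30
19. P1: store L3 := 2  bus=[-]  L3: P0=I P1=M P2=I P3=I  mem[L3]=12
20. P1: load  L6  bus=[BusRd,Flush]  L6: P0=S P1=S P2=I P3=I  mem[L6]=61
21. P0: load  L3  bus=[BusRd,Flush]  L3: P0=S P1=S P2=I P3=I  mem[L3]=2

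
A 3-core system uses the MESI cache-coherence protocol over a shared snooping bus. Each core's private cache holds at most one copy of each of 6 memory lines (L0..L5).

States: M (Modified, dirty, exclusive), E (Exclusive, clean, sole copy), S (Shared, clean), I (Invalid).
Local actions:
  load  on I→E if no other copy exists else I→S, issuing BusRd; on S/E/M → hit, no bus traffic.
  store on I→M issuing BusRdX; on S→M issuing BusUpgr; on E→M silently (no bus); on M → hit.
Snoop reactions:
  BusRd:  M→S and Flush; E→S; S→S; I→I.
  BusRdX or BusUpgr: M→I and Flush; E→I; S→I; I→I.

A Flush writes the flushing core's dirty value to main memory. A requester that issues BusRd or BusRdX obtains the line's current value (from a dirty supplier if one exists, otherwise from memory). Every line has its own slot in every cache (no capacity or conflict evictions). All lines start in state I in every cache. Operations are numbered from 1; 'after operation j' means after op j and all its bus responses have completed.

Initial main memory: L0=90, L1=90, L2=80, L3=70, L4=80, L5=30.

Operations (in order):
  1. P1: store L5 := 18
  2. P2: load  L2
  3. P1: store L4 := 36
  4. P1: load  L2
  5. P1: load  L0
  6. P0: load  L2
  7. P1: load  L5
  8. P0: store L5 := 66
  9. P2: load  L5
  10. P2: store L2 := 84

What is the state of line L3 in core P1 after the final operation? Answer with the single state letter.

step 1: P1: store L5 := 18  ⟶  IMI  (L5)  txn=BusRdX  M[L5]=30
step 2: P2: load  L2  ⟶  IIE  (L2)  txn=BusRd  M[L2]=80
step 3: P1: store L4 := 36  ⟶  IMI  (L4)  txn=BusRdX  M[L4]=80
step 4: P1: load  L2  ⟶  ISS  (L2)  txn=BusRd  M[L2]=80
step 5: P1: load  L0  ⟶  IEI  (L0)  txn=BusRd  M[L0]=90
step 6: P0: load  L2  ⟶  SSS  (L2)  txn=BusRd  M[L2]=80
step 7: P1: load  L5  ⟶  IMI  (L5)  txn=∅  M[L5]=30
step 8: P0: store L5 := 66  ⟶  MII  (L5)  txn=BusRdX+Flush  M[L5]=18
step 9: P2: load  L5  ⟶  SIS  (L5)  txn=BusRd+Flush  M[L5]=66
step 10: P2: store L2 := 84  ⟶  IIM  (L2)  txn=BusUpgr  M[L2]=80

state = I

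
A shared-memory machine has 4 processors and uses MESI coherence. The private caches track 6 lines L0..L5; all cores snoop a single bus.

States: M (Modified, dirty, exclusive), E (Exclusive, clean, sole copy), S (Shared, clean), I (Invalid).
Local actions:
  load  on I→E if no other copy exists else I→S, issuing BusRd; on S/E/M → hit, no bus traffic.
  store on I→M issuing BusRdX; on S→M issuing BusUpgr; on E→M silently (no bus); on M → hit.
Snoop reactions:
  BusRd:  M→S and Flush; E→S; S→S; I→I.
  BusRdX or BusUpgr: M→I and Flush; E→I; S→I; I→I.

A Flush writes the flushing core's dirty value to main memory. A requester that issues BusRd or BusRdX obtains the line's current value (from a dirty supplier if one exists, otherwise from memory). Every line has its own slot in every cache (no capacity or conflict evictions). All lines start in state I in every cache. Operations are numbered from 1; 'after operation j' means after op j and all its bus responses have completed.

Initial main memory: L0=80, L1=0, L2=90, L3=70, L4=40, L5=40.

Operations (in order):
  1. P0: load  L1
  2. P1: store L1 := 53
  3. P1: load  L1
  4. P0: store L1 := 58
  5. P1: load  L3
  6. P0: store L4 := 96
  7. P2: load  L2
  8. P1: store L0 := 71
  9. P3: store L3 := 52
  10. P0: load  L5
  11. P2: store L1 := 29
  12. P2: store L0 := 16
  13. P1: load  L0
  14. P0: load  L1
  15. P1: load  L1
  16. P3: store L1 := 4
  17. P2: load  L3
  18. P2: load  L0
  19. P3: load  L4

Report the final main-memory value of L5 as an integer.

1. P0: load  L1  bus=[BusRd]  L1: P0=E P1=I P2=I P3=I  mem[L1]=0
2. P1: store L1 := 53  bus=[BusRdX]  L1: P0=I P1=M P2=I P3=I  mem[L1]=0
3. P1: load  L1  bus=[-]  L1: P0=I P1=M P2=I P3=I  mem[L1]=0
4. P0: store L1 := 58  bus=[BusRdX,Flush]  L1: P0=M P1=I P2=I P3=I  mem[L1]=53
5. P1: load  L3  bus=[BusRd]  L3: P0=I P1=E P2=I P3=I  mem[L3]=70
6. P0: store L4 := 96  bus=[BusRdX]  L4: P0=M P1=I P2=I P3=I  mem[L4]=40
7. P2: load  L2  bus=[BusRd]  L2: P0=I P1=I P2=E P3=I  mem[L2]=90
8. P1: store L0 := 71  bus=[BusRdX]  L0: P0=I P1=M P2=I P3=I  mem[L0]=80
9. P3: store L3 := 52  bus=[BusRdX]  L3: P0=I P1=I P2=I P3=M  mem[L3]=70
10. P0: load  L5  bus=[BusRd]  L5: P0=E P1=I P2=I P3=I  mem[L5]=40
11. P2: store L1 := 29  bus=[BusRdX,Flush]  L1: P0=I P1=I P2=M P3=I  mem[L1]=58
12. P2: store L0 := 16  bus=[BusRdX,Flush]  L0: P0=I P1=I P2=M P3=I  mem[L0]=71
13. P1: load  L0  bus=[BusRd,Flush]  L0: P0=I P1=S P2=S P3=I  mem[L0]=16
14. P0: load  L1  bus=[BusRd,Flush]  L1: P0=S P1=I P2=S P3=I  mem[L1]=29
15. P1: load  L1  bus=[BusRd]  L1: P0=S P1=S P2=S P3=I  mem[L1]=29
16. P3: store L1 := 4  bus=[BusRdX]  L1: P0=I P1=I P2=I P3=M  mem[L1]=29
17. P2: load  L3  bus=[BusRd,Flush]  L3: P0=I P1=I P2=S P3=S  mem[L3]=52
18. P2: load  L0  bus=[-]  L0: P0=I P1=S P2=S P3=I  mem[L0]=16
19. P3: load  L4  bus=[BusRd,Flush]  L4: P0=S P1=I P2=I P3=S  mem[L4]=96

memory[L5] = 40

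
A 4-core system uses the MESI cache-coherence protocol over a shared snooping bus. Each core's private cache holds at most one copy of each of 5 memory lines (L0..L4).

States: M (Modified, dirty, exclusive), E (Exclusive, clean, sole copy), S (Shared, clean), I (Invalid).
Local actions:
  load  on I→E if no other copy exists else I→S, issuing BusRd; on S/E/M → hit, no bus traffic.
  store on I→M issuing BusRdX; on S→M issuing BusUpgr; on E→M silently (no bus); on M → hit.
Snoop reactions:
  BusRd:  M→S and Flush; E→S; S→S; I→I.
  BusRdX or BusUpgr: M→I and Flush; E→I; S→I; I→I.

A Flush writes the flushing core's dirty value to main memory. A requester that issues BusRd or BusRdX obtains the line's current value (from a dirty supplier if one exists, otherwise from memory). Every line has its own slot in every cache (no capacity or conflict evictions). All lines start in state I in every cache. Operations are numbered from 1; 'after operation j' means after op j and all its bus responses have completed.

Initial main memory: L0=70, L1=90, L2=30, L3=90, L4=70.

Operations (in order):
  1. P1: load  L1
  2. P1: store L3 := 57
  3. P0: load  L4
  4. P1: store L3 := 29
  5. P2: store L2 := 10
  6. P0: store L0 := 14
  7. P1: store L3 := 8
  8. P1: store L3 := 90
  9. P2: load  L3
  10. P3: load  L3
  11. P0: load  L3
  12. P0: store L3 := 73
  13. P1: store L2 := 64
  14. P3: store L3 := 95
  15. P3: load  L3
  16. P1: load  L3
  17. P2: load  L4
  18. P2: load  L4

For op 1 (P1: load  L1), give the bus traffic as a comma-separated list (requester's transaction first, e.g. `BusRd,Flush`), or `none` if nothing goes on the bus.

step 1: P1: load  L1  ⟶  IEII  (L1)  txn=BusRd  M[L1]=90
step 2: P1: store L3 := 57  ⟶  IMII  (L3)  txn=BusRdX  M[L3]=90
step 3: P0: load  L4  ⟶  EIII  (L4)  txn=BusRd  M[L4]=70
step 4: P1: store L3 := 29  ⟶  IMII  (L3)  txn=∅  M[L3]=90
step 5: P2: store L2 := 10  ⟶  IIMI  (L2)  txn=BusRdX  M[L2]=30
step 6: P0: store L0 := 14  ⟶  MIII  (L0)  txn=BusRdX  M[L0]=70
step 7: P1: store L3 := 8  ⟶  IMII  (L3)  txn=∅  M[L3]=90
step 8: P1: store L3 := 90  ⟶  IMII  (L3)  txn=∅  M[L3]=90
step 9: P2: load  L3  ⟶  ISSI  (L3)  txn=BusRd+Flush  M[L3]=90
step 10: P3: load  L3  ⟶  ISSS  (L3)  txn=BusRd  M[L3]=90
step 11: P0: load  L3  ⟶  SSSS  (L3)  txn=BusRd  M[L3]=90
step 12: P0: store L3 := 73  ⟶  MIII  (L3)  txn=BusUpgr  M[L3]=90
step 13: P1: store L2 := 64  ⟶  IMII  (L2)  txn=BusRdX+Flush  M[L2]=10
step 14: P3: store L3 := 95  ⟶  IIIM  (L3)  txn=BusRdX+Flush  M[L3]=73
step 15: P3: load  L3  ⟶  IIIM  (L3)  txn=∅  M[L3]=73
step 16: P1: load  L3  ⟶  ISIS  (L3)  txn=BusRd+Flush  M[L3]=95
step 17: P2: load  L4  ⟶  SISI  (L4)  txn=BusRd  M[L4]=70
step 18: P2: load  L4  ⟶  SISI  (L4)  txn=∅  M[L4]=70

bus = BusRd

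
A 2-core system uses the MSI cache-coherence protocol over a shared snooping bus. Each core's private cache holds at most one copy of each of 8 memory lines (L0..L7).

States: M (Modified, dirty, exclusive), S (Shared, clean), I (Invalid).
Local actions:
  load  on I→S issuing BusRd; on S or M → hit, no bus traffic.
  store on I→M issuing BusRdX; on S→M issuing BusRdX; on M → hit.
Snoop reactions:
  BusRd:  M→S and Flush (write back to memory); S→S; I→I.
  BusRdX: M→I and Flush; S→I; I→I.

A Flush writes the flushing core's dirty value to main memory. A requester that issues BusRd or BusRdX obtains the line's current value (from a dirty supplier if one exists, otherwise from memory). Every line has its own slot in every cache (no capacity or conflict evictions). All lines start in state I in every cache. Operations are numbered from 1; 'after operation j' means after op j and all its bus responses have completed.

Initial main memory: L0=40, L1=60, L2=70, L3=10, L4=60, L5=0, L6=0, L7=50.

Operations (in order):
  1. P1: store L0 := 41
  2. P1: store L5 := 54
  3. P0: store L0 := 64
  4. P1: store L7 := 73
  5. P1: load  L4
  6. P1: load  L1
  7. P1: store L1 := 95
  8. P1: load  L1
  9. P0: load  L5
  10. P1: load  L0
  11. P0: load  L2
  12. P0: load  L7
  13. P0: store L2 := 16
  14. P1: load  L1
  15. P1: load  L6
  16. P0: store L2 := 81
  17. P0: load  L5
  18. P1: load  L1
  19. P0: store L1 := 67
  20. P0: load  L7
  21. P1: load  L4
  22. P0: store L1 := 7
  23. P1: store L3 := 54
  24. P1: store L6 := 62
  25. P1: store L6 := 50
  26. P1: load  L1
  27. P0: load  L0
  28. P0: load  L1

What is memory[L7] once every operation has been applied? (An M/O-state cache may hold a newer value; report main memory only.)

  op1 P1: store L0 := 41 → I/M on L0; bus BusRdX; mem=40
  op2 P1: store L5 := 54 → I/M on L5; bus BusRdX; mem=0
  op3 P0: store L0 := 64 → M/I on L0; bus BusRdX Flush; mem=41
  op4 P1: store L7 := 73 → I/M on L7; bus BusRdX; mem=50
  op5 P1: load  L4 → I/S on L4; bus BusRd; mem=60
  op6 P1: load  L1 → I/S on L1; bus BusRd; mem=60
  op7 P1: store L1 := 95 → I/M on L1; bus BusRdX; mem=60
  op8 P1: load  L1 → I/M on L1; bus (none); mem=60
  op9 P0: load  L5 → S/S on L5; bus BusRd Flush; mem=54
  op10 P1: load  L0 → S/S on L0; bus BusRd Flush; mem=64
  op11 P0: load  L2 → S/I on L2; bus BusRd; mem=70
  op12 P0: load  L7 → S/S on L7; bus BusRd Flush; mem=73
  op13 P0: store L2 := 16 → M/I on L2; bus BusRdX; mem=70
  op14 P1: load  L1 → I/M on L1; bus (none); mem=60
  op15 P1: load  L6 → I/S on L6; bus BusRd; mem=0
  op16 P0: store L2 := 81 → M/I on L2; bus (none); mem=70
  op17 P0: load  L5 → S/S on L5; bus (none); mem=54
  op18 P1: load  L1 → I/M on L1; bus (none); mem=60
  op19 P0: store L1 := 67 → M/I on L1; bus BusRdX Flush; mem=95
  op20 P0: load  L7 → S/S on L7; bus (none); mem=73
  op21 P1: load  L4 → I/S on L4; bus (none); mem=60
  op22 P0: store L1 := 7 → M/I on L1; bus (none); mem=95
  op23 P1: store L3 := 54 → I/M on L3; bus BusRdX; mem=10
  op24 P1: store L6 := 62 → I/M on L6; bus BusRdX; mem=0
  op25 P1: store L6 := 50 → I/M on L6; bus (none); mem=0
  op26 P1: load  L1 → S/S on L1; bus BusRd Flush; mem=7
  op27 P0: load  L0 → S/S on L0; bus (none); mem=64
  op28 P0: load  L1 → S/S on L1; bus (none); mem=7

memory[L7] = 73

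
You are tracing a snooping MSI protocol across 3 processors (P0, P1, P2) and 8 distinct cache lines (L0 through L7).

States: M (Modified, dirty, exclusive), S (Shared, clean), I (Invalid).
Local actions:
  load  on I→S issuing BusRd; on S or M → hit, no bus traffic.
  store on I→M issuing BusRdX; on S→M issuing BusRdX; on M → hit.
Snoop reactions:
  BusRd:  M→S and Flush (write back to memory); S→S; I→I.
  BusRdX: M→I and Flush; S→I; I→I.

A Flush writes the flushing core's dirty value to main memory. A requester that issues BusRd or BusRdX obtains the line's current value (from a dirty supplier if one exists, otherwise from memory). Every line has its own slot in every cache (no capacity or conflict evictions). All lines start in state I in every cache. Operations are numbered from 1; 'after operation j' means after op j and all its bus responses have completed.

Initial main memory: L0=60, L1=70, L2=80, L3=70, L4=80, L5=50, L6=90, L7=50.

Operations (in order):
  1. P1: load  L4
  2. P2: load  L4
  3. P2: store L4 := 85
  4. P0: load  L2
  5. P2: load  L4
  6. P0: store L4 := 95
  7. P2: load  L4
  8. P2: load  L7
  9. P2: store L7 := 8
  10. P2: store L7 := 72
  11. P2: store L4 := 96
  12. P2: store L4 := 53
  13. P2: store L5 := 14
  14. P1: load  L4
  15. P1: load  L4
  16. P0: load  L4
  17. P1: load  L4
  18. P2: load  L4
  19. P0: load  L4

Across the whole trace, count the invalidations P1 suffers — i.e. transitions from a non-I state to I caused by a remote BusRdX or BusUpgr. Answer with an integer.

invalidations = 1

[1] P1: load  L4 | P0:I, P1:S(80), P2:I | bus: BusRd
[2] P2: load  L4 | P0:I, P1:S(80), P2:S(80) | bus: BusRd
[3] P2: store L4 := 85 | P0:I, P1:I, P2:M(85) | bus: BusRdX
[4] P0: load  L2 | P0:S(80), P1:I, P2:I | bus: BusRd
[5] P2: load  L4 | P0:I, P1:I, P2:M(85) | bus: none
[6] P0: store L4 := 95 | P0:M(95), P1:I, P2:I | bus: BusRdX,Flush
[7] P2: load  L4 | P0:S(95), P1:I, P2:S(95) | bus: BusRd,Flush
[8] P2: load  L7 | P0:I, P1:I, P2:S(50) | bus: BusRd
[9] P2: store L7 := 8 | P0:I, P1:I, P2:M(8) | bus: BusRdX
[10] P2: store L7 := 72 | P0:I, P1:I, P2:M(72) | bus: none
[11] P2: store L4 := 96 | P0:I, P1:I, P2:M(96) | bus: BusRdX
[12] P2: store L4 := 53 | P0:I, P1:I, P2:M(53) | bus: none
[13] P2: store L5 := 14 | P0:I, P1:I, P2:M(14) | bus: BusRdX
[14] P1: load  L4 | P0:I, P1:S(53), P2:S(53) | bus: BusRd,Flush
[15] P1: load  L4 | P0:I, P1:S(53), P2:S(53) | bus: none
[16] P0: load  L4 | P0:S(53), P1:S(53), P2:S(53) | bus: BusRd
[17] P1: load  L4 | P0:S(53), P1:S(53), P2:S(53) | bus: none
[18] P2: load  L4 | P0:S(53), P1:S(53), P2:S(53) | bus: none
[19] P0: load  L4 | P0:S(53), P1:S(53), P2:S(53) | bus: none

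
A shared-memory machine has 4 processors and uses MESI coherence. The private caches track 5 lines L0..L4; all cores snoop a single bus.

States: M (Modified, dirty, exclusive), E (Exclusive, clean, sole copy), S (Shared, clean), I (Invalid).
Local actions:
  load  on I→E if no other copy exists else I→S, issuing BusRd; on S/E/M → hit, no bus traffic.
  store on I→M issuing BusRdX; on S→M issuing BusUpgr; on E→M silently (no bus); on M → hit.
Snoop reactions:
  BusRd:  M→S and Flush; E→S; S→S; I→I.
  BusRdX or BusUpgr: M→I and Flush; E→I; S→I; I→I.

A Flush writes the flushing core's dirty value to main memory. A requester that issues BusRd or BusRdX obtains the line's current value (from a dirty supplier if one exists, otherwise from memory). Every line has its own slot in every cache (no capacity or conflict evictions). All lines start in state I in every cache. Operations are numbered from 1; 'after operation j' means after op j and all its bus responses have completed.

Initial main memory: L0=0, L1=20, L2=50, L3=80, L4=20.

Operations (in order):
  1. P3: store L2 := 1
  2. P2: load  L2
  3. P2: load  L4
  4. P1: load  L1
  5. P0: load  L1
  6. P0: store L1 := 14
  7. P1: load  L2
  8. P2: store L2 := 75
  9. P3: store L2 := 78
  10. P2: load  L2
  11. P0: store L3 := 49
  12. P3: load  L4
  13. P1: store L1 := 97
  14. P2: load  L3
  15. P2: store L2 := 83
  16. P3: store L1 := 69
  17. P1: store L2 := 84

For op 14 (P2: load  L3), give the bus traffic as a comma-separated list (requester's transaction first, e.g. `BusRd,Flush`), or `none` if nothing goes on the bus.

  op1 P3: store L2 := 1 → I/I/I/M on L2; bus BusRdX; mem=50
  op2 P2: load  L2 → I/I/S/S on L2; bus BusRd Flush; mem=1
  op3 P2: load  L4 → I/I/E/I on L4; bus BusRd; mem=20
  op4 P1: load  L1 → I/E/I/I on L1; bus BusRd; mem=20
  op5 P0: load  L1 → S/S/I/I on L1; bus BusRd; mem=20
  op6 P0: store L1 := 14 → M/I/I/I on L1; bus BusUpgr; mem=20
  op7 P1: load  L2 → I/S/S/S on L2; bus BusRd; mem=1
  op8 P2: store L2 := 75 → I/I/M/I on L2; bus BusUpgr; mem=1
  op9 P3: store L2 := 78 → I/I/I/M on L2; bus BusRdX Flush; mem=75
  op10 P2: load  L2 → I/I/S/S on L2; bus BusRd Flush; mem=78
  op11 P0: store L3 := 49 → M/I/I/I on L3; bus BusRdX; mem=80
  op12 P3: load  L4 → I/I/S/S on L4; bus BusRd; mem=20
  op13 P1: store L1 := 97 → I/M/I/I on L1; bus BusRdX Flush; mem=14
  op14 P2: load  L3 → S/I/S/I on L3; bus BusRd Flush; mem=49
  op15 P2: store L2 := 83 → I/I/M/I on L2; bus BusUpgr; mem=78
  op16 P3: store L1 := 69 → I/I/I/M on L1; bus BusRdX Flush; mem=97
  op17 P1: store L2 := 84 → I/M/I/I on L2; bus BusRdX Flush; mem=83

bus = BusRd,Flush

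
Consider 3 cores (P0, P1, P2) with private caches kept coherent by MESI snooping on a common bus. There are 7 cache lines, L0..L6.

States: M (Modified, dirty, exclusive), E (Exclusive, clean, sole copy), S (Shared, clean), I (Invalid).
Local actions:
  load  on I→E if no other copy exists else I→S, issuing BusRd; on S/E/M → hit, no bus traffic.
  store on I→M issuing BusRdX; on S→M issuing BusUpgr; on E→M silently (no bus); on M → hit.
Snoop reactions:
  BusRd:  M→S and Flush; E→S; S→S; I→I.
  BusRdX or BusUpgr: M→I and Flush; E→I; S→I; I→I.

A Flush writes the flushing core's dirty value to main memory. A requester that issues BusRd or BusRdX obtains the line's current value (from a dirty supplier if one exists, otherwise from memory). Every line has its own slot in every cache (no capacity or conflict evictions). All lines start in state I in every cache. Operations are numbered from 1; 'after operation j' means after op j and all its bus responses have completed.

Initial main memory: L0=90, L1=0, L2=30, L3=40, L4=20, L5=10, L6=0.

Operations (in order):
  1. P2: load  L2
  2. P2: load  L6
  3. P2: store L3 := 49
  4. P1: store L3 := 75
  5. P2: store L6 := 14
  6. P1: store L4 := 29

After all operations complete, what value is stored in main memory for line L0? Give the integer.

memory[L0] = 90

step 1: P2: load  L2  ⟶  IIE  (L2)  txn=BusRd  M[L2]=30
step 2: P2: load  L6  ⟶  IIE  (L6)  txn=BusRd  M[L6]=0
step 3: P2: store L3 := 49  ⟶  IIM  (L3)  txn=BusRdX  M[L3]=40
step 4: P1: store L3 := 75  ⟶  IMI  (L3)  txn=BusRdX+Flush  M[L3]=49
step 5: P2: store L6 := 14  ⟶  IIM  (L6)  txn=∅  M[L6]=0
step 6: P1: store L4 := 29  ⟶  IMI  (L4)  txn=BusRdX  M[L4]=20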